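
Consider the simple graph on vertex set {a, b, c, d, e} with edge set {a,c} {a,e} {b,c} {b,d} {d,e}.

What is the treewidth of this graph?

2

A width-2 tree decomposition is:
Bags: B1 = {b, c, d}  B2 = {c, d, e}  B3 = {a, c, e}
Tree: B1–B2, B2–B3
Each bag holds 3 vertices, so the decomposition has width 2, which upper-bounds the treewidth. For the lower bound, G contains the cycle c–b–d–e–a–c, so G is not a forest; only forests have treewidth ≤ 1, hence tw(G) ≥ 2. Therefore the treewidth is 2.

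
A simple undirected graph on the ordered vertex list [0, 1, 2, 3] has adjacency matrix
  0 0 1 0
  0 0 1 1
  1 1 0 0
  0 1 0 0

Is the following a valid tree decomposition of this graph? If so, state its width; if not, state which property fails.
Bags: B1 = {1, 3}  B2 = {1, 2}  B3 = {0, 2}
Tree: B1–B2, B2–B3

Checking the three conditions: (i) the bags cover all of {0, 1, 2, 3}; (ii) for each edge, some bag contains both endpoints; (iii) the bags containing any fixed vertex form a subtree. All hold, so the decomposition is valid with width 2 − 1 = 1.

Yes; width 1.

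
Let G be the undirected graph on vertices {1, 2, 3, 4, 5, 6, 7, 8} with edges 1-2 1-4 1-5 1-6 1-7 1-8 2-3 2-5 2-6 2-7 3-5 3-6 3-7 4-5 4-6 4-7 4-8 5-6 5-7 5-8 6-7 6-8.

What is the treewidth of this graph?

A width-4 tree decomposition is:
Bags: B1 = {1, 2, 5, 6, 7}  B2 = {2, 3, 5, 6, 7}  B3 = {1, 4, 5, 6, 7}  B4 = {1, 4, 5, 6, 8}
Tree: B1–B2, B1–B3, B3–B4
Each bag holds 5 vertices, so the decomposition has width 4, which upper-bounds the treewidth. Conversely, {1, 2, 5, 6, 7} is a clique of size 5, and the vertices of any clique must share a bag in every tree decomposition; so some bag has ≥ 5 vertices and tw(G) ≥ 4. Combining the bounds, tw(G) = 4.

4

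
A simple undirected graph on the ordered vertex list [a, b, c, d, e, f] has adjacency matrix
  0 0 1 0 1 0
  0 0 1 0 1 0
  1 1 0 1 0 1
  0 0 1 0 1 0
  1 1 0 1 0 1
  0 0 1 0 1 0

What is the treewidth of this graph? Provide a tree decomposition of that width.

Treewidth 2.
Bags: B1 = {a, c, e}  B2 = {c, e, f}  B3 = {c, d, e}  B4 = {b, c, e}
Tree: B1–B2, B2–B3, B3–B4

Each bag holds 3 vertices, so the decomposition has width 2, which upper-bounds the treewidth. For the lower bound, G contains the cycle e–a–c–f–e, so G is not a forest; only forests have treewidth ≤ 1, hence tw(G) ≥ 2. Combining the bounds, tw(G) = 2.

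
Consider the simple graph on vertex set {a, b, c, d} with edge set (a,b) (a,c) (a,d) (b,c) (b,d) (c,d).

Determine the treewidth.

A width-3 tree decomposition is:
Bags: B1 = {a, b, c, d}
Tree: (single bag)
A single bag containing all 4 vertices is trivially a valid decomposition of width 3. Conversely, {a, b, c, d} is a clique of size 4, and the vertices of any clique must share a bag in every tree decomposition; so some bag has ≥ 4 vertices and tw(G) ≥ 3. Hence tw(G) = 3 exactly.

3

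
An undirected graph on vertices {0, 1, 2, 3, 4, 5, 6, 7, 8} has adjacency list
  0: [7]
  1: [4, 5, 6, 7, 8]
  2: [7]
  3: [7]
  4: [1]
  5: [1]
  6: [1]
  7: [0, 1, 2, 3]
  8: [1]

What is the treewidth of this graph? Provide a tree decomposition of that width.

Treewidth 1.
One optimal decomposition is:
Bags: B1 = {2, 7}  B2 = {0, 7}  B3 = {1, 7}  B4 = {1, 6}  B5 = {1, 8}  B6 = {1, 5}  B7 = {1, 4}  B8 = {3, 7}
Tree: B1–B2, B2–B3, B3–B4, B4–B5, B3–B6, B4–B7, B3–B8

Every bag has size at most 2, so the width is 2 − 1 = 1 and tw(G) ≤ 1. Any graph with an edge has treewidth ≥ 1, and G has the edge 7–2. Hence tw(G) = 1 exactly.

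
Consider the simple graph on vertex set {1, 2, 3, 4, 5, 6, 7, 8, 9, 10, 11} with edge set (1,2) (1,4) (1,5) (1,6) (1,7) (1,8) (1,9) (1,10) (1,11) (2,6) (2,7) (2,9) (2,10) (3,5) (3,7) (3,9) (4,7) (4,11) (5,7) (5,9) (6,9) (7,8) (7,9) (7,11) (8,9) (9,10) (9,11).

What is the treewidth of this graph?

3

A width-3 tree decomposition is:
Bags: B1 = {1, 7, 8, 9}  B2 = {1, 7, 9, 11}  B3 = {1, 5, 7, 9}  B4 = {1, 2, 7, 9}  B5 = {1, 4, 7, 11}  B6 = {1, 2, 6, 9}  B7 = {3, 5, 7, 9}  B8 = {1, 2, 9, 10}
Tree: B1–B2, B1–B3, B2–B4, B2–B5, B4–B6, B3–B7, B6–B8
Each bag holds 4 vertices, so the decomposition has width 3, which upper-bounds the treewidth. For the lower bound, the 4 vertices {1, 2, 9, 10} are pairwise adjacent, and any tree decomposition puts a clique entirely inside one bag — forcing width ≥ 3. Hence tw(G) = 3 exactly.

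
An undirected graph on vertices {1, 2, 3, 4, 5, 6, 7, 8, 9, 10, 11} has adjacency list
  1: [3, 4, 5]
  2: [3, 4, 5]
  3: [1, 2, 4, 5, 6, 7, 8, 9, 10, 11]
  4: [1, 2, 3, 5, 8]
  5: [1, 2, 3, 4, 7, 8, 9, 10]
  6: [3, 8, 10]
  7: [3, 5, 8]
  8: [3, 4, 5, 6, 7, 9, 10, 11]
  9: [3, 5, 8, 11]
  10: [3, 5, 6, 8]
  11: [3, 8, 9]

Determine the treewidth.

3

A width-3 tree decomposition is:
Bags: B1 = {3, 4, 5, 8}  B2 = {1, 3, 4, 5}  B3 = {3, 5, 8, 9}  B4 = {3, 5, 7, 8}  B5 = {2, 3, 4, 5}  B6 = {3, 5, 8, 10}  B7 = {3, 6, 8, 10}  B8 = {3, 8, 9, 11}
Tree: B1–B2, B1–B3, B3–B4, B2–B5, B1–B6, B6–B7, B3–B8
The largest bag has 4 vertices, giving width 3; this decomposition certifies tw(G) ≤ 3. For the lower bound, the 4 vertices {3, 8, 9, 11} are pairwise adjacent, and any tree decomposition puts a clique entirely inside one bag — forcing width ≥ 3. The upper and lower bounds meet at 3, so that is the treewidth.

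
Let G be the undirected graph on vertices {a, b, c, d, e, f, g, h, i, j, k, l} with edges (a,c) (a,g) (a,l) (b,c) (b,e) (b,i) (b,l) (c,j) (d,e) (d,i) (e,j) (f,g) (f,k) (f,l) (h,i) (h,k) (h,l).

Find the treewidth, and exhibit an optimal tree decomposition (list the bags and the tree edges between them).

The largest bag has 4 vertices, giving width 3; this decomposition certifies tw(G) ≤ 3. For the lower bound: the 4 vertex sets {d,e,j}, {i}, {b}, {a,c,h,l} are disjoint, each induces a connected subgraph, and every pair is joined by at least one edge of G. Contracting each set to a single vertex therefore yields K_{4} as a minor, and since treewidth is minor-monotone, tw(G) ≥ tw(K_{4}) = 3. Hence tw(G) = 3 exactly.

Treewidth 3.
One optimal decomposition is:
Bags: B1 = {d, e, i, j}  B2 = {b, e, i, j}  B3 = {b, c, i, j}  B4 = {b, c, h, i}  B5 = {b, c, h, l}  B6 = {a, c, h, l}  B7 = {a, h, k, l}  B8 = {a, f, k, l}  B9 = {a, f, g, k}
Tree: B1–B2, B2–B3, B3–B4, B4–B5, B5–B6, B6–B7, B7–B8, B8–B9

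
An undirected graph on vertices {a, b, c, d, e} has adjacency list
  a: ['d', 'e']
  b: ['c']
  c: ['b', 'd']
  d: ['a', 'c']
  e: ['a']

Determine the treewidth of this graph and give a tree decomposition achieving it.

Every bag has size at most 2, so the width is 2 − 1 = 1 and tw(G) ≤ 1. Any graph with an edge has treewidth ≥ 1, and G has the edge e–a. Combining the bounds, tw(G) = 1.

Treewidth 1.
One optimal decomposition is:
Bags: B1 = {a, e}  B2 = {a, d}  B3 = {c, d}  B4 = {b, c}
Tree: B1–B2, B2–B3, B3–B4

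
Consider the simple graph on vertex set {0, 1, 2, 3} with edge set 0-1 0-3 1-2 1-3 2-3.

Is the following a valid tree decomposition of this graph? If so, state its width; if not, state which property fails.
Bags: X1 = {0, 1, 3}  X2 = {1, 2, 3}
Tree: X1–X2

Vertex coverage: the bags together contain {0, 1, 2, 3}, the full vertex set. Edge coverage: each edge of G has both endpoints in at least one bag. Running intersection: for every vertex, the bags containing it form a connected subtree. All three properties hold, so this is a valid tree decomposition of width max|bag| − 1 = 2, and hence tw(G) ≤ 2.

Yes; width 2.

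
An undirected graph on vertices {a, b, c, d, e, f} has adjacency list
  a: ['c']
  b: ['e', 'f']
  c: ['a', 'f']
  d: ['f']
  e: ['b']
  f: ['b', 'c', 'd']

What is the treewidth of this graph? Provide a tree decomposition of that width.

Each bag holds 2 vertices, so the decomposition has width 1, which upper-bounds the treewidth. G has an edge, so its treewidth is at least 1. Hence tw(G) = 1 exactly.

Treewidth 1.
One optimal decomposition is:
Bags: B1 = {c, f}  B2 = {a, c}  B3 = {d, f}  B4 = {b, f}  B5 = {b, e}
Tree: B1–B2, B1–B3, B3–B4, B4–B5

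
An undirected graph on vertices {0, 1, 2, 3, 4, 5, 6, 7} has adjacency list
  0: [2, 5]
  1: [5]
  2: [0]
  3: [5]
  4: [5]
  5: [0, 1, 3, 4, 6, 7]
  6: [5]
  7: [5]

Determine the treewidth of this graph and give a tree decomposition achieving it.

The largest bag has 2 vertices, giving width 1; this decomposition certifies tw(G) ≤ 1. Any graph with an edge has treewidth ≥ 1, and G has the edge 5–7. Hence tw(G) = 1 exactly.

Treewidth 1.
Bags: B1 = {5, 7}  B2 = {4, 5}  B3 = {3, 5}  B4 = {0, 5}  B5 = {1, 5}  B6 = {0, 2}  B7 = {5, 6}
Tree: B1–B2, B1–B3, B1–B4, B3–B5, B4–B6, B4–B7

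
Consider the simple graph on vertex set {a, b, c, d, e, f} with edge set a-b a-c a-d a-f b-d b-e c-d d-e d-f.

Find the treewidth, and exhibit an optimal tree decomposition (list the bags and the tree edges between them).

Each bag holds 3 vertices, so the decomposition has width 2, which upper-bounds the treewidth. On the other hand G contains the 3-clique {b, d, e}. A clique must lie in a single bag of any decomposition, so no decomposition can have width below 2. The upper and lower bounds meet at 2, so that is the treewidth.

Treewidth 2.
One optimal decomposition is:
Bags: B1 = {a, b, d}  B2 = {a, d, f}  B3 = {b, d, e}  B4 = {a, c, d}
Tree: B1–B2, B1–B3, B2–B4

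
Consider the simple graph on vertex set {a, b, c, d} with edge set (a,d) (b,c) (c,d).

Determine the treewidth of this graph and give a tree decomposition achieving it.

Each bag holds 2 vertices, so the decomposition has width 1, which upper-bounds the treewidth. G has an edge, so its treewidth is at least 1. Hence tw(G) = 1 exactly.

Treewidth 1.
One optimal decomposition is:
Bags: B1 = {a, d}  B2 = {c, d}  B3 = {b, c}
Tree: B1–B2, B2–B3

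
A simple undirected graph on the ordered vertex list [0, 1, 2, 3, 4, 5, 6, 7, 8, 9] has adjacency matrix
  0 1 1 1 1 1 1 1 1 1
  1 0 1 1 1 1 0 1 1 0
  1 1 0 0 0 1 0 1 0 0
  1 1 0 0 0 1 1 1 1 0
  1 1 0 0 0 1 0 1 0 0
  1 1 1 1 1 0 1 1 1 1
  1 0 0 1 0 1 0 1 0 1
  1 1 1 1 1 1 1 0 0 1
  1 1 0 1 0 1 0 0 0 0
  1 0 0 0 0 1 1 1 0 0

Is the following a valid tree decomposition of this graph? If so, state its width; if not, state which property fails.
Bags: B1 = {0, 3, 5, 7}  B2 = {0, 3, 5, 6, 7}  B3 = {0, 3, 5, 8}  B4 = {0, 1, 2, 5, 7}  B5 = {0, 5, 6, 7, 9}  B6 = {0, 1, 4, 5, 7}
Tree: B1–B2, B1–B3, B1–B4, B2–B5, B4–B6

A tree decomposition must satisfy three properties: every vertex lies in some bag; for every edge, both endpoints lie together in some bag; and for every vertex, the bags containing it form a connected subtree. Here edge (1,3) lies in no bag, so the decomposition is invalid.

No — edge (1,3) lies in no bag.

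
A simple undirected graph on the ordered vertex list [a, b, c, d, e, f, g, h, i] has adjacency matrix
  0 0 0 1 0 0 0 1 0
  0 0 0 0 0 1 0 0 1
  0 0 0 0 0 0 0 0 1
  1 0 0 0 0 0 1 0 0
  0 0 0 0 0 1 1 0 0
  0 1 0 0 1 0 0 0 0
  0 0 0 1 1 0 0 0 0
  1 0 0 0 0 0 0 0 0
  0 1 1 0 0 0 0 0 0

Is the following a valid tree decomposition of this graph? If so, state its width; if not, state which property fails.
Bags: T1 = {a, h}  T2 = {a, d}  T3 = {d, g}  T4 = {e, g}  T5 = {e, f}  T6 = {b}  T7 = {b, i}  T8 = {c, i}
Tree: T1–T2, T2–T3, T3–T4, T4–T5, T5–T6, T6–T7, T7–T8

No — edge (f,b) lies in no bag.

A tree decomposition must satisfy three properties: every vertex lies in some bag; for every edge, both endpoints lie together in some bag; and for every vertex, the bags containing it form a connected subtree. Here edge (f,b) lies in no bag, so the decomposition is invalid.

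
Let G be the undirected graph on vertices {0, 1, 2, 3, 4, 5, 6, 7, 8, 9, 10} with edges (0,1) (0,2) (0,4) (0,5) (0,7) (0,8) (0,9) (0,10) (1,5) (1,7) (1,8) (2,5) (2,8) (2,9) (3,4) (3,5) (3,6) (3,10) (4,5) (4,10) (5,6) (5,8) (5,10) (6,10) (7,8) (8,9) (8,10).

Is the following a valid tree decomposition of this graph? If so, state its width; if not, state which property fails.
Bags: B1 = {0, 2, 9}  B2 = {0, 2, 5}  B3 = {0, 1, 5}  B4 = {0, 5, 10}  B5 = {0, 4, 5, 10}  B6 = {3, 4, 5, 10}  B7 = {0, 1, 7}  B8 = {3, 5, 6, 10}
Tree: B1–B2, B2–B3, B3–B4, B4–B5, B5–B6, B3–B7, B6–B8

A tree decomposition must satisfy three properties: every vertex lies in some bag; for every edge, both endpoints lie together in some bag; and for every vertex, the bags containing it form a connected subtree. Here vertex 8 appears in no bag, so the decomposition is invalid.

No — vertex 8 appears in no bag.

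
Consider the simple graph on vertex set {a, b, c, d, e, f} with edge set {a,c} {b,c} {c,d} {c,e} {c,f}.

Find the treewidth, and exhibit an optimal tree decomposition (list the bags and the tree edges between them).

Treewidth 1.
One optimal decomposition is:
Bags: B1 = {a, c}  B2 = {c, f}  B3 = {c, e}  B4 = {b, c}  B5 = {c, d}
Tree: B1–B2, B2–B3, B3–B4, B1–B5

The largest bag has 2 vertices, giving width 1; this decomposition certifies tw(G) ≤ 1. Since G has at least one edge (e.g. a–c), it is not an edgeless graph, so tw(G) ≥ 1. The upper and lower bounds meet at 1, so that is the treewidth.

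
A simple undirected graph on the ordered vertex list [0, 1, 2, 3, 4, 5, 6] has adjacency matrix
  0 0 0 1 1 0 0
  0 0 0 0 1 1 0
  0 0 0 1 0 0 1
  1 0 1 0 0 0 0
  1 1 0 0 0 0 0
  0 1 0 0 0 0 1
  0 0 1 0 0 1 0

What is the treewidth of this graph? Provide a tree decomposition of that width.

Treewidth 2.
One such decomposition:
Bags: B1 = {1, 5, 6}  B2 = {1, 4, 6}  B3 = {0, 4, 6}  B4 = {0, 3, 6}  B5 = {2, 3, 6}
Tree: B1–B2, B2–B3, B3–B4, B4–B5

Every bag has size at most 3, so the width is 3 − 1 = 2 and tw(G) ≤ 2. The edges 6–5–1–4–0–3–2–6 form a cycle, so G is not a tree and its treewidth is at least 2. The upper and lower bounds meet at 2, so that is the treewidth.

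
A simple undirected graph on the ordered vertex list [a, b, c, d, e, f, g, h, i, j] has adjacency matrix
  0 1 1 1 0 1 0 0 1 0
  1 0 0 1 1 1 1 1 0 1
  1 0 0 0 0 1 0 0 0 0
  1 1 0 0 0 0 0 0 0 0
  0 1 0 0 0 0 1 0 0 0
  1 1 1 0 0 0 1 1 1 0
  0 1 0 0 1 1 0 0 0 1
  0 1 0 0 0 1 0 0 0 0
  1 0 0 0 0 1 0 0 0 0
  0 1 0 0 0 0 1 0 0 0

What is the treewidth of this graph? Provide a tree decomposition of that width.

Treewidth 2.
One optimal decomposition is:
Bags: B1 = {b, e, g}  B2 = {b, f, g}  B3 = {a, b, f}  B4 = {b, g, j}  B5 = {b, f, h}  B6 = {a, b, d}  B7 = {a, f, i}  B8 = {a, c, f}
Tree: B1–B2, B2–B3, B1–B4, B3–B5, B3–B6, B3–B7, B7–B8

The largest bag has 3 vertices, giving width 2; this decomposition certifies tw(G) ≤ 2. Conversely, {a, c, f} is a clique of size 3, and the vertices of any clique must share a bag in every tree decomposition; so some bag has ≥ 3 vertices and tw(G) ≥ 2. Combining the bounds, tw(G) = 2.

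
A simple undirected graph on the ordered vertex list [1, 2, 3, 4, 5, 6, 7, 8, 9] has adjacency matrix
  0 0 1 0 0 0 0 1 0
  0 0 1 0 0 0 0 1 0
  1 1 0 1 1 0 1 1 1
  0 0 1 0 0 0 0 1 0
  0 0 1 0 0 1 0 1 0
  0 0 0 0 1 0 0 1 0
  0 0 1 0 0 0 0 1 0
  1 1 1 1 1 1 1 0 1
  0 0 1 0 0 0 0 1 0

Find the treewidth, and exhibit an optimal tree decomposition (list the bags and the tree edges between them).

The largest bag has 3 vertices, giving width 2; this decomposition certifies tw(G) ≤ 2. On the other hand G contains the 3-clique {1, 3, 8}. A clique must lie in a single bag of any decomposition, so no decomposition can have width below 2. Hence tw(G) = 2 exactly.

Treewidth 2.
Bags: B1 = {3, 4, 8}  B2 = {3, 5, 8}  B3 = {3, 8, 9}  B4 = {5, 6, 8}  B5 = {1, 3, 8}  B6 = {2, 3, 8}  B7 = {3, 7, 8}
Tree: B1–B2, B2–B3, B2–B4, B1–B5, B1–B6, B3–B7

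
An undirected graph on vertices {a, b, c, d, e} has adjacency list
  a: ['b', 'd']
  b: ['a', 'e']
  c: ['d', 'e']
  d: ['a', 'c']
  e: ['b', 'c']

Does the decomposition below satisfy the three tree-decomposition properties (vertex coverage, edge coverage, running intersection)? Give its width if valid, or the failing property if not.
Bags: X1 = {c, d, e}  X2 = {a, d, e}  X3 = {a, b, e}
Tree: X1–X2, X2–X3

Yes; width 2.

Checking the three conditions: (i) the bags cover all of {a, b, c, d, e}; (ii) for each edge, some bag contains both endpoints; (iii) the bags containing any fixed vertex form a subtree. All hold, so the decomposition is valid with width 3 − 1 = 2.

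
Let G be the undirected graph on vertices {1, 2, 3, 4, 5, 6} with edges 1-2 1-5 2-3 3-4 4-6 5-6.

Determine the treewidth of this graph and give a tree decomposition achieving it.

Each bag holds 3 vertices, so the decomposition has width 2, which upper-bounds the treewidth. The edges 2–3–4–6–5–1–2 form a cycle, so G is not a tree and its treewidth is at least 2. Hence tw(G) = 2 exactly.

Treewidth 2.
One optimal decomposition is:
Bags: B1 = {2, 3, 4}  B2 = {2, 4, 6}  B3 = {2, 5, 6}  B4 = {1, 2, 5}
Tree: B1–B2, B2–B3, B3–B4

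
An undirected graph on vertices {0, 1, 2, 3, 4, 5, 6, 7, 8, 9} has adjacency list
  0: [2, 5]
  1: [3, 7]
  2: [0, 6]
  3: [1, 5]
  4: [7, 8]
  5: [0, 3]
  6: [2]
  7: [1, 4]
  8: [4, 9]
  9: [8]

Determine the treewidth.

A width-1 tree decomposition is:
Bags: B1 = {8, 9}  B2 = {4, 8}  B3 = {4, 7}  B4 = {1, 7}  B5 = {1, 3}  B6 = {3, 5}  B7 = {0, 5}  B8 = {0, 2}  B9 = {2, 6}
Tree: B1–B2, B2–B3, B3–B4, B4–B5, B5–B6, B6–B7, B7–B8, B8–B9
The largest bag has 2 vertices, giving width 1; this decomposition certifies tw(G) ≤ 1. Since G has at least one edge (e.g. 9–8), it is not an edgeless graph, so tw(G) ≥ 1. Therefore the treewidth is 1.

1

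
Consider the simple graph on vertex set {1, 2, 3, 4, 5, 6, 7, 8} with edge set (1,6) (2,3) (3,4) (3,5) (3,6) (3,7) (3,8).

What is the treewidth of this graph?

A width-1 tree decomposition is:
Bags: B1 = {3, 6}  B2 = {3, 5}  B3 = {1, 6}  B4 = {3, 8}  B5 = {3, 4}  B6 = {2, 3}  B7 = {3, 7}
Tree: B1–B2, B1–B3, B2–B4, B2–B5, B1–B6, B5–B7
Each bag holds 2 vertices, so the decomposition has width 1, which upper-bounds the treewidth. Since G has at least one edge (e.g. 6–3), it is not an edgeless graph, so tw(G) ≥ 1. Combining the bounds, tw(G) = 1.

1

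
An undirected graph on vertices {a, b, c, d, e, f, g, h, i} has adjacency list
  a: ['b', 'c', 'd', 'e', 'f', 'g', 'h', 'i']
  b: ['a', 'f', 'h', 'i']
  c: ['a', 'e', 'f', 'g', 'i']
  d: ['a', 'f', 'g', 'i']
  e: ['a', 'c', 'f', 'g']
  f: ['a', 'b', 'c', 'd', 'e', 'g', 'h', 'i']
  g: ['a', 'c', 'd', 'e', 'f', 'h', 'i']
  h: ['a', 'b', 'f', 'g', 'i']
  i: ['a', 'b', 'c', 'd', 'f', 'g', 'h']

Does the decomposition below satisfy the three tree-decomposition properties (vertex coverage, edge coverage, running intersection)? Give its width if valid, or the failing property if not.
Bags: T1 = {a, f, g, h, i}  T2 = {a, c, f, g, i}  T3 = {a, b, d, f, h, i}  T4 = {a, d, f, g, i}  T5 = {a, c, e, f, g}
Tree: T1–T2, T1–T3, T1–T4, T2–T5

A tree decomposition must satisfy three properties: every vertex lies in some bag; for every edge, both endpoints lie together in some bag; and for every vertex, the bags containing it form a connected subtree. Here bags containing vertex d are not connected in the tree, so the decomposition is invalid.

No — bags containing vertex d are not connected in the tree.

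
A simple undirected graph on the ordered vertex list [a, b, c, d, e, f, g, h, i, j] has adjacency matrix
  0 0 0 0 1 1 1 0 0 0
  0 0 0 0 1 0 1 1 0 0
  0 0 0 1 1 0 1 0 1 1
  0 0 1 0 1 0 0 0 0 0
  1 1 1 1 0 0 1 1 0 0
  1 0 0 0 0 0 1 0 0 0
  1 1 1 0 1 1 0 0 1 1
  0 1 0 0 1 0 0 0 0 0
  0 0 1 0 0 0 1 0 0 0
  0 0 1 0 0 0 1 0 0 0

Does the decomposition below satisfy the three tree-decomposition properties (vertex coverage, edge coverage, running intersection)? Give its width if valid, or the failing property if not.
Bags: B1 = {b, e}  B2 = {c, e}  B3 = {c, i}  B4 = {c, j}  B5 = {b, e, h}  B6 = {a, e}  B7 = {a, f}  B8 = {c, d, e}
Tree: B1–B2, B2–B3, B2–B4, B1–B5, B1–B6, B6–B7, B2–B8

A tree decomposition must satisfy three properties: every vertex lies in some bag; for every edge, both endpoints lie together in some bag; and for every vertex, the bags containing it form a connected subtree. Here vertex g appears in no bag, so the decomposition is invalid.

No — vertex g appears in no bag.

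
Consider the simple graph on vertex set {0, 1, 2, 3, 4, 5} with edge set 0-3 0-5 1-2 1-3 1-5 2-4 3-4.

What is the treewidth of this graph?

A width-2 tree decomposition is:
Bags: B1 = {2, 3, 4}  B2 = {1, 2, 3}  B3 = {0, 1, 3}  B4 = {0, 1, 5}
Tree: B1–B2, B2–B3, B3–B4
Each bag holds 3 vertices, so the decomposition has width 2, which upper-bounds the treewidth. Since 4–2–1–3–4 is a cycle in G, G is not acyclic. Forests are exactly the graphs of treewidth ≤ 1, so tw(G) ≥ 2. Combining the bounds, tw(G) = 2.

2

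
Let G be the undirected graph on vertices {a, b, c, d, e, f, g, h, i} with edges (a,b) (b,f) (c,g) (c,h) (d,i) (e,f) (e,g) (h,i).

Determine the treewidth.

A width-1 tree decomposition is:
Bags: B1 = {d, i}  B2 = {h, i}  B3 = {c, h}  B4 = {c, g}  B5 = {e, g}  B6 = {e, f}  B7 = {b, f}  B8 = {a, b}
Tree: B1–B2, B2–B3, B3–B4, B4–B5, B5–B6, B6–B7, B7–B8
Every bag has size at most 2, so the width is 2 − 1 = 1 and tw(G) ≤ 1. G has an edge, so its treewidth is at least 1. Hence tw(G) = 1 exactly.

1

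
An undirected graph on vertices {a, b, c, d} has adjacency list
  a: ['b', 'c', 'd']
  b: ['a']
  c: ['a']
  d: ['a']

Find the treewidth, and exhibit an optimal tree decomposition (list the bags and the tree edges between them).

Treewidth 1.
One such decomposition:
Bags: B1 = {a, d}  B2 = {a, b}  B3 = {a, c}
Tree: B1–B2, B1–B3

The largest bag has 2 vertices, giving width 1; this decomposition certifies tw(G) ≤ 1. Any graph with an edge has treewidth ≥ 1, and G has the edge d–a. The upper and lower bounds meet at 1, so that is the treewidth.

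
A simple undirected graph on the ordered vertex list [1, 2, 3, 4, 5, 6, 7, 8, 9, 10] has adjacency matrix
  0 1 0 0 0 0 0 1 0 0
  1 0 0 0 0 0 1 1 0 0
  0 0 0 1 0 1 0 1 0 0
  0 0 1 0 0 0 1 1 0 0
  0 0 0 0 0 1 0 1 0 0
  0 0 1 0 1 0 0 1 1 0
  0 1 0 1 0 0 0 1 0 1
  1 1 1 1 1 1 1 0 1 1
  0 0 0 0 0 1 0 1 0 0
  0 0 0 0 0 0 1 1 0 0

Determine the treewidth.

2

A width-2 tree decomposition is:
Bags: B1 = {3, 4, 8}  B2 = {4, 7, 8}  B3 = {3, 6, 8}  B4 = {5, 6, 8}  B5 = {6, 8, 9}  B6 = {7, 8, 10}  B7 = {2, 7, 8}  B8 = {1, 2, 8}
Tree: B1–B2, B1–B3, B3–B4, B4–B5, B2–B6, B2–B7, B7–B8
Each bag holds 3 vertices, so the decomposition has width 2, which upper-bounds the treewidth. Conversely, {1, 2, 8} is a clique of size 3, and the vertices of any clique must share a bag in every tree decomposition; so some bag has ≥ 3 vertices and tw(G) ≥ 2. The upper and lower bounds meet at 2, so that is the treewidth.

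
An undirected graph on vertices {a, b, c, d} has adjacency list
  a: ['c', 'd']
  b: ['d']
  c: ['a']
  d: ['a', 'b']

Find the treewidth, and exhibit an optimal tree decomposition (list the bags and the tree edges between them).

The largest bag has 2 vertices, giving width 1; this decomposition certifies tw(G) ≤ 1. Any graph with an edge has treewidth ≥ 1, and G has the edge b–d. Therefore the treewidth is 1.

Treewidth 1.
One such decomposition:
Bags: B1 = {b, d}  B2 = {a, d}  B3 = {a, c}
Tree: B1–B2, B2–B3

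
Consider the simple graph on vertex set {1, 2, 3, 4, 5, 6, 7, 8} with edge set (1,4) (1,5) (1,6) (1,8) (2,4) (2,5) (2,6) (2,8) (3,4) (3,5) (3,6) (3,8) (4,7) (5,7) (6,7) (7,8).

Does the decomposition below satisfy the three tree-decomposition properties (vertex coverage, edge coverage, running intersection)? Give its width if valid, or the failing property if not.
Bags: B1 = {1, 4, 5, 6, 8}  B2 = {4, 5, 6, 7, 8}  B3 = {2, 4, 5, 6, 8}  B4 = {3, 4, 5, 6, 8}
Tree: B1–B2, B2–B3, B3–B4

Every vertex of G appears in some bag (union = {1, 2, 3, 4, 5, 6, 7, 8}); every edge is covered by a bag; and for each vertex v the set of bags containing v is connected in the bag tree. The decomposition is therefore valid. The largest bag has 5 vertices, so the width is 4.

Yes; width 4.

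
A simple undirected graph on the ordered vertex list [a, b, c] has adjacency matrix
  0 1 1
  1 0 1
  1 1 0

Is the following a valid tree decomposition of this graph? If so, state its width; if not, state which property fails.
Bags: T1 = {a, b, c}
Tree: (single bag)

Yes; width 2.

Vertex coverage: the bags together contain {a, b, c}, the full vertex set. Edge coverage: each edge of G has both endpoints in at least one bag. Running intersection: for every vertex, the bags containing it form a connected subtree. All three properties hold, so this is a valid tree decomposition of width max|bag| − 1 = 2, and hence tw(G) ≤ 2.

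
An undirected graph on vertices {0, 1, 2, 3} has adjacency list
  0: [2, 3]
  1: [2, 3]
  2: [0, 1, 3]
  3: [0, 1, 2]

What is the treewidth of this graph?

2

A width-2 tree decomposition is:
Bags: B1 = {1, 2, 3}  B2 = {0, 2, 3}
Tree: B1–B2
Every bag has size at most 3, so the width is 3 − 1 = 2 and tw(G) ≤ 2. For the lower bound, the 3 vertices {0, 2, 3} are pairwise adjacent, and any tree decomposition puts a clique entirely inside one bag — forcing width ≥ 2. Combining the bounds, tw(G) = 2.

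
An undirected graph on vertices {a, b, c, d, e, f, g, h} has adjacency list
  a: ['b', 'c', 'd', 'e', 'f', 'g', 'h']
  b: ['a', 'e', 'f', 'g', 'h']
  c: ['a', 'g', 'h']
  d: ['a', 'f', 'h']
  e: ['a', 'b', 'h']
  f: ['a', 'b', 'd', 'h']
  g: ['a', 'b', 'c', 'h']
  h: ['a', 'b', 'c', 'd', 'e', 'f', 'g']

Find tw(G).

A width-3 tree decomposition is:
Bags: B1 = {a, b, g, h}  B2 = {a, b, f, h}  B3 = {a, d, f, h}  B4 = {a, b, e, h}  B5 = {a, c, g, h}
Tree: B1–B2, B2–B3, B2–B4, B1–B5
The largest bag has 4 vertices, giving width 3; this decomposition certifies tw(G) ≤ 3. On the other hand G contains the 4-clique {a, d, f, h}. A clique must lie in a single bag of any decomposition, so no decomposition can have width below 3. Combining the bounds, tw(G) = 3.

3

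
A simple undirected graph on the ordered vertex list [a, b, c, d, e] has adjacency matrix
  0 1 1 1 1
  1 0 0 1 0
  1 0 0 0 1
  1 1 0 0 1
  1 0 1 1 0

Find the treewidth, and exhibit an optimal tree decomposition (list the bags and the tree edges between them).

Treewidth 2.
One such decomposition:
Bags: B1 = {a, b, d}  B2 = {a, d, e}  B3 = {a, c, e}
Tree: B1–B2, B2–B3

Each bag holds 3 vertices, so the decomposition has width 2, which upper-bounds the treewidth. For the lower bound, the 3 vertices {a, d, e} are pairwise adjacent, and any tree decomposition puts a clique entirely inside one bag — forcing width ≥ 2. The upper and lower bounds meet at 2, so that is the treewidth.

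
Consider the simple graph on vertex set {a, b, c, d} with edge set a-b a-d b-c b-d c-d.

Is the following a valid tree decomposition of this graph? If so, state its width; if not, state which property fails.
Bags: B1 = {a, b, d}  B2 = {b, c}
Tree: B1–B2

No — edge (d,c) lies in no bag.

A tree decomposition must satisfy three properties: every vertex lies in some bag; for every edge, both endpoints lie together in some bag; and for every vertex, the bags containing it form a connected subtree. Here edge (d,c) lies in no bag, so the decomposition is invalid.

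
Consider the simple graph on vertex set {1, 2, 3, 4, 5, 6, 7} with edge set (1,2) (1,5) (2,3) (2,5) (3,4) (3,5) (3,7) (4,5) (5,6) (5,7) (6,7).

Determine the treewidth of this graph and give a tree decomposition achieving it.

Each bag holds 3 vertices, so the decomposition has width 2, which upper-bounds the treewidth. On the other hand G contains the 3-clique {1, 2, 5}. A clique must lie in a single bag of any decomposition, so no decomposition can have width below 2. Hence tw(G) = 2 exactly.

Treewidth 2.
Bags: B1 = {2, 3, 5}  B2 = {3, 5, 7}  B3 = {3, 4, 5}  B4 = {5, 6, 7}  B5 = {1, 2, 5}
Tree: B1–B2, B1–B3, B2–B4, B1–B5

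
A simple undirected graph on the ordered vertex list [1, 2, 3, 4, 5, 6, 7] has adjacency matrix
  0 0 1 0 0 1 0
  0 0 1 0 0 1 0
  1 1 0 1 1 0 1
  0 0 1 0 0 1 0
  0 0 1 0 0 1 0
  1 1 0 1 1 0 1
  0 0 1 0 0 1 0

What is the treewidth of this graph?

2

A width-2 tree decomposition is:
Bags: B1 = {3, 5, 6}  B2 = {3, 4, 6}  B3 = {3, 6, 7}  B4 = {2, 3, 6}  B5 = {1, 3, 6}
Tree: B1–B2, B2–B3, B3–B4, B4–B5
Every bag has size at most 3, so the width is 3 − 1 = 2 and tw(G) ≤ 2. The edges 3–5–6–4–3 form a cycle, so G is not a tree and its treewidth is at least 2. The upper and lower bounds meet at 2, so that is the treewidth.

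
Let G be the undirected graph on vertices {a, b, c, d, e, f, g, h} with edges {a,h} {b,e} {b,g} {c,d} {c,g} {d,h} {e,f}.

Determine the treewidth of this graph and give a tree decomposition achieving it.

Every bag has size at most 2, so the width is 2 − 1 = 1 and tw(G) ≤ 1. Since G has at least one edge (e.g. f–e), it is not an edgeless graph, so tw(G) ≥ 1. Combining the bounds, tw(G) = 1.

Treewidth 1.
Bags: B1 = {e, f}  B2 = {b, e}  B3 = {b, g}  B4 = {c, g}  B5 = {c, d}  B6 = {d, h}  B7 = {a, h}
Tree: B1–B2, B2–B3, B3–B4, B4–B5, B5–B6, B6–B7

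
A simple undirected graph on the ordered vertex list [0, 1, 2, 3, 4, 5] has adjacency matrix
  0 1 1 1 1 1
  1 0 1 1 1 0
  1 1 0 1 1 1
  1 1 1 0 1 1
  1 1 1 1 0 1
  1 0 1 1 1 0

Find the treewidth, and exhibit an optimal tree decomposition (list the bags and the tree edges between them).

Every bag has size at most 5, so the width is 5 − 1 = 4 and tw(G) ≤ 4. Conversely, {0, 1, 2, 3, 4} is a clique of size 5, and the vertices of any clique must share a bag in every tree decomposition; so some bag has ≥ 5 vertices and tw(G) ≥ 4. Therefore the treewidth is 4.

Treewidth 4.
One optimal decomposition is:
Bags: B1 = {0, 1, 2, 3, 4}  B2 = {0, 2, 3, 4, 5}
Tree: B1–B2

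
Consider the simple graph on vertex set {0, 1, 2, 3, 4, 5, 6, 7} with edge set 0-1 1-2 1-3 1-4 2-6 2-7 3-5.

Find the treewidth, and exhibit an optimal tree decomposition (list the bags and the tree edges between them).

The largest bag has 2 vertices, giving width 1; this decomposition certifies tw(G) ≤ 1. Since G has at least one edge (e.g. 2–1), it is not an edgeless graph, so tw(G) ≥ 1. Combining the bounds, tw(G) = 1.

Treewidth 1.
One optimal decomposition is:
Bags: B1 = {1, 2}  B2 = {1, 3}  B3 = {2, 7}  B4 = {1, 4}  B5 = {2, 6}  B6 = {0, 1}  B7 = {3, 5}
Tree: B1–B2, B1–B3, B2–B4, B1–B5, B4–B6, B2–B7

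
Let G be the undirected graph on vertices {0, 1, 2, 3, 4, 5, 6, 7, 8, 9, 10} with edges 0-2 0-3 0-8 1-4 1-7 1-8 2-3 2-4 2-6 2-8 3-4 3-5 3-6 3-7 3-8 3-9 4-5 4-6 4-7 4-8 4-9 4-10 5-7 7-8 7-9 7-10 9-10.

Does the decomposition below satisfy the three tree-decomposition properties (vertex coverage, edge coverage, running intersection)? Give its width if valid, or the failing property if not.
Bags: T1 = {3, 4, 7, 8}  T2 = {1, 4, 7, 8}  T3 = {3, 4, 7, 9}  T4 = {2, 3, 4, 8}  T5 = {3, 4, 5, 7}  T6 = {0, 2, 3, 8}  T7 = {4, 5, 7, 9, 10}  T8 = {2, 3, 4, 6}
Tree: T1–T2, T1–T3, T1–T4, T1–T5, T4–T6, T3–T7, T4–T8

A tree decomposition must satisfy three properties: every vertex lies in some bag; for every edge, both endpoints lie together in some bag; and for every vertex, the bags containing it form a connected subtree. Here bags containing vertex 5 are not connected in the tree, so the decomposition is invalid.

No — bags containing vertex 5 are not connected in the tree.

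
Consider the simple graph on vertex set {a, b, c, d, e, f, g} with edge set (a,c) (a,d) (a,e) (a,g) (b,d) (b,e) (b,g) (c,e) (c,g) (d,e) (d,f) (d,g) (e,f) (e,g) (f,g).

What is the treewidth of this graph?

3

A width-3 tree decomposition is:
Bags: B1 = {b, d, e, g}  B2 = {a, d, e, g}  B3 = {a, c, e, g}  B4 = {d, e, f, g}
Tree: B1–B2, B2–B3, B1–B4
The largest bag has 4 vertices, giving width 3; this decomposition certifies tw(G) ≤ 3. On the other hand G contains the 4-clique {d, e, f, g}. A clique must lie in a single bag of any decomposition, so no decomposition can have width below 3. Hence tw(G) = 3 exactly.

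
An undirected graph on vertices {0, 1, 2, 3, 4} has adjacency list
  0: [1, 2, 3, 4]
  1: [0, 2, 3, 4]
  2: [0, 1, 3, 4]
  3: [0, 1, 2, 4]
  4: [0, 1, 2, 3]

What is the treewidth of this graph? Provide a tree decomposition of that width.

Treewidth 4.
One optimal decomposition is:
Bags: B1 = {0, 1, 2, 3, 4}
Tree: (single bag)

A single bag containing all 5 vertices is trivially a valid decomposition of width 4. Conversely, {0, 1, 2, 3, 4} is a clique of size 5, and the vertices of any clique must share a bag in every tree decomposition; so some bag has ≥ 5 vertices and tw(G) ≥ 4. The upper and lower bounds meet at 4, so that is the treewidth.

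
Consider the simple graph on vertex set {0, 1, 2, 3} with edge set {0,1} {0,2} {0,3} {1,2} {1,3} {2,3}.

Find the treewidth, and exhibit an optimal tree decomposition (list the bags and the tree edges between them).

A single bag containing all 4 vertices is trivially a valid decomposition of width 3. On the other hand G contains the 4-clique {0, 1, 2, 3}. A clique must lie in a single bag of any decomposition, so no decomposition can have width below 3. The upper and lower bounds meet at 3, so that is the treewidth.

Treewidth 3.
Bags: B1 = {0, 1, 2, 3}
Tree: (single bag)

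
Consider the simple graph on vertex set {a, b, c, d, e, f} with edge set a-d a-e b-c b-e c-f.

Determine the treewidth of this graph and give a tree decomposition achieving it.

Every bag has size at most 2, so the width is 2 − 1 = 1 and tw(G) ≤ 1. Any graph with an edge has treewidth ≥ 1, and G has the edge f–c. Therefore the treewidth is 1.

Treewidth 1.
Bags: B1 = {c, f}  B2 = {b, c}  B3 = {b, e}  B4 = {a, e}  B5 = {a, d}
Tree: B1–B2, B2–B3, B3–B4, B4–B5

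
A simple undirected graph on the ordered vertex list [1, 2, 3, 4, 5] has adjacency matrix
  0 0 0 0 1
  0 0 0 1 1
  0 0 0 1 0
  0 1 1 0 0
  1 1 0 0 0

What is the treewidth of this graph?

1

A width-1 tree decomposition is:
Bags: B1 = {1, 5}  B2 = {2, 5}  B3 = {2, 4}  B4 = {3, 4}
Tree: B1–B2, B2–B3, B3–B4
Each bag holds 2 vertices, so the decomposition has width 1, which upper-bounds the treewidth. Since G has at least one edge (e.g. 1–5), it is not an edgeless graph, so tw(G) ≥ 1. Combining the bounds, tw(G) = 1.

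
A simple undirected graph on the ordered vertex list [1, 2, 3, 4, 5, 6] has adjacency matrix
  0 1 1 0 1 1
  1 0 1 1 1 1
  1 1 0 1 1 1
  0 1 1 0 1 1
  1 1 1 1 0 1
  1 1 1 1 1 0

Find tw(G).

A width-4 tree decomposition is:
Bags: B1 = {1, 2, 3, 5, 6}  B2 = {2, 3, 4, 5, 6}
Tree: B1–B2
Every bag has size at most 5, so the width is 5 − 1 = 4 and tw(G) ≤ 4. Conversely, {1, 2, 3, 5, 6} is a clique of size 5, and the vertices of any clique must share a bag in every tree decomposition; so some bag has ≥ 5 vertices and tw(G) ≥ 4. Therefore the treewidth is 4.

4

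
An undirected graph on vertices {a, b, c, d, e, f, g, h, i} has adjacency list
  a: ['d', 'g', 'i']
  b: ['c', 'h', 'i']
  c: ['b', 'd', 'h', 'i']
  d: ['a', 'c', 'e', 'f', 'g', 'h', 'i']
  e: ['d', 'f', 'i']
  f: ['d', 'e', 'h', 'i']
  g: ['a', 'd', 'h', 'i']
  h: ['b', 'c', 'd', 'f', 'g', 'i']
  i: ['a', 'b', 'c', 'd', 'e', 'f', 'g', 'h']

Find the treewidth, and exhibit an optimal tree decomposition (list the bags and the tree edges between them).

Each bag holds 4 vertices, so the decomposition has width 3, which upper-bounds the treewidth. Conversely, {d, e, f, i} is a clique of size 4, and the vertices of any clique must share a bag in every tree decomposition; so some bag has ≥ 4 vertices and tw(G) ≥ 3. Hence tw(G) = 3 exactly.

Treewidth 3.
One optimal decomposition is:
Bags: B1 = {d, f, h, i}  B2 = {c, d, h, i}  B3 = {d, g, h, i}  B4 = {b, c, h, i}  B5 = {a, d, g, i}  B6 = {d, e, f, i}
Tree: B1–B2, B2–B3, B2–B4, B3–B5, B1–B6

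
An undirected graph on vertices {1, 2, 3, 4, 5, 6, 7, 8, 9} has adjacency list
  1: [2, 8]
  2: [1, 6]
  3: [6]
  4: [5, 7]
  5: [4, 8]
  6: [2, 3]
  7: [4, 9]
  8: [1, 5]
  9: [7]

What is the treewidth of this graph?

1

A width-1 tree decomposition is:
Bags: B1 = {7, 9}  B2 = {4, 7}  B3 = {4, 5}  B4 = {5, 8}  B5 = {1, 8}  B6 = {1, 2}  B7 = {2, 6}  B8 = {3, 6}
Tree: B1–B2, B2–B3, B3–B4, B4–B5, B5–B6, B6–B7, B7–B8
Each bag holds 2 vertices, so the decomposition has width 1, which upper-bounds the treewidth. G has an edge, so its treewidth is at least 1. Combining the bounds, tw(G) = 1.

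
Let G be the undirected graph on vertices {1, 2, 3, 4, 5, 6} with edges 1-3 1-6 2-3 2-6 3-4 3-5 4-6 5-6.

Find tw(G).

A width-2 tree decomposition is:
Bags: B1 = {3, 4, 6}  B2 = {1, 3, 6}  B3 = {2, 3, 6}  B4 = {3, 5, 6}
Tree: B1–B2, B2–B3, B3–B4
Each bag holds 3 vertices, so the decomposition has width 2, which upper-bounds the treewidth. Since 4–3–1–6–4 is a cycle in G, G is not acyclic. Forests are exactly the graphs of treewidth ≤ 1, so tw(G) ≥ 2. Therefore the treewidth is 2.

2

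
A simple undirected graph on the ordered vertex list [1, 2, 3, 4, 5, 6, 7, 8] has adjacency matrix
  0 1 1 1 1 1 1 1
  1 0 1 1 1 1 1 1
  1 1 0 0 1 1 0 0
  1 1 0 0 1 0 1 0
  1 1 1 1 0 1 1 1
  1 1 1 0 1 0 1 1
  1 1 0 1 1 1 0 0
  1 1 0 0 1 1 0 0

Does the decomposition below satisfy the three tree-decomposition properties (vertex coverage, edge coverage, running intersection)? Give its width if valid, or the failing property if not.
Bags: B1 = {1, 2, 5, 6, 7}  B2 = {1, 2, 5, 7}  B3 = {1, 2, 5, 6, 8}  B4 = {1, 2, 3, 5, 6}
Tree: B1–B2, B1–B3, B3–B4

A tree decomposition must satisfy three properties: every vertex lies in some bag; for every edge, both endpoints lie together in some bag; and for every vertex, the bags containing it form a connected subtree. Here vertex 4 appears in no bag, so the decomposition is invalid.

No — vertex 4 appears in no bag.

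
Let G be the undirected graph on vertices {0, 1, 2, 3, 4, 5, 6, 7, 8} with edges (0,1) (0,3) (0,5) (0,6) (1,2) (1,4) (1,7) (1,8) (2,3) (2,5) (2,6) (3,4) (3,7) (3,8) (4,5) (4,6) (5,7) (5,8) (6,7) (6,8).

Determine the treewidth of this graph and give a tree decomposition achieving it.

The largest bag has 5 vertices, giving width 4; this decomposition certifies tw(G) ≤ 4. For the lower bound: the 5 vertex sets {5,8}, {4,6}, {2,3}, {1}, {0} are disjoint, each induces a connected subgraph, and every pair is joined by at least one edge of G. Contracting each set to a single vertex therefore yields K_{5} as a minor, and since treewidth is minor-monotone, tw(G) ≥ tw(K_{5}) = 4. Combining the bounds, tw(G) = 4.

Treewidth 4.
Bags: B1 = {1, 3, 5, 6, 8}  B2 = {1, 3, 4, 5, 6}  B3 = {1, 2, 3, 5, 6}  B4 = {0, 1, 3, 5, 6}  B5 = {1, 3, 5, 6, 7}
Tree: B1–B2, B2–B3, B3–B4, B4–B5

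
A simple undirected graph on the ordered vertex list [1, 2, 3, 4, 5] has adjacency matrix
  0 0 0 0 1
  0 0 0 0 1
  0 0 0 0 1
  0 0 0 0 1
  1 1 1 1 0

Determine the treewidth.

A width-1 tree decomposition is:
Bags: B1 = {3, 5}  B2 = {2, 5}  B3 = {4, 5}  B4 = {1, 5}
Tree: B1–B2, B1–B3, B3–B4
The largest bag has 2 vertices, giving width 1; this decomposition certifies tw(G) ≤ 1. G has an edge, so its treewidth is at least 1. Therefore the treewidth is 1.

1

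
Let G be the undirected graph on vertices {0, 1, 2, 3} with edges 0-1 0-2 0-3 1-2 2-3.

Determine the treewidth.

A width-2 tree decomposition is:
Bags: B1 = {0, 2, 3}  B2 = {0, 1, 2}
Tree: B1–B2
Every bag has size at most 3, so the width is 3 − 1 = 2 and tw(G) ≤ 2. For the lower bound, the 3 vertices {0, 1, 2} are pairwise adjacent, and any tree decomposition puts a clique entirely inside one bag — forcing width ≥ 2. Therefore the treewidth is 2.

2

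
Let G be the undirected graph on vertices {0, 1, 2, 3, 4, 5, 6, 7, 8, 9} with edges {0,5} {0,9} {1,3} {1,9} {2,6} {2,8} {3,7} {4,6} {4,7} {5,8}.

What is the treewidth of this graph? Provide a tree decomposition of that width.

Treewidth 2.
One such decomposition:
Bags: B1 = {4, 6, 7}  B2 = {2, 6, 7}  B3 = {2, 7, 8}  B4 = {5, 7, 8}  B5 = {0, 5, 7}  B6 = {0, 7, 9}  B7 = {1, 7, 9}  B8 = {1, 3, 7}
Tree: B1–B2, B2–B3, B3–B4, B4–B5, B5–B6, B6–B7, B7–B8

The largest bag has 3 vertices, giving width 2; this decomposition certifies tw(G) ≤ 2. The edges 7–4–6–2–8–5–0–9–1–3–7 form a cycle, so G is not a tree and its treewidth is at least 2. The upper and lower bounds meet at 2, so that is the treewidth.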